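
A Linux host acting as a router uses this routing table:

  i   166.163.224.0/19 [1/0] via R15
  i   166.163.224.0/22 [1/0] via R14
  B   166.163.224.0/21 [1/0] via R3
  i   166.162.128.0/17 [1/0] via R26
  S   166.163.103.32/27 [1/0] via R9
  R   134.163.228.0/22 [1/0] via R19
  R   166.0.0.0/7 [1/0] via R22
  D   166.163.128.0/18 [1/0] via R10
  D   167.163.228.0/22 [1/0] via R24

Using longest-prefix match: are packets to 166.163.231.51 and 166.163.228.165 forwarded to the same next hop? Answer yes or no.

166.163.231.51: longest match 166.163.224.0/21 -> R3
166.163.228.165: longest match 166.163.224.0/21 -> R3

yes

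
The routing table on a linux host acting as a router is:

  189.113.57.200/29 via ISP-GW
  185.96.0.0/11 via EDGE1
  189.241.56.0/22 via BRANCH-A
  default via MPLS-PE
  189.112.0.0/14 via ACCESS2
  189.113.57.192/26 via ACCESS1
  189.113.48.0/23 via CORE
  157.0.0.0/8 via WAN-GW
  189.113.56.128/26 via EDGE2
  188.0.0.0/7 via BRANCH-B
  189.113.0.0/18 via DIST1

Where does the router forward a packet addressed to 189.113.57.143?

DIST1

Routes whose prefix contains 189.113.57.143:
  0.0.0.0/0 (default, matches everything) -> MPLS-PE
  188.0.0.0/7 (188.0.0.0 - 189.255.255.255) -> BRANCH-B
  189.112.0.0/14 (189.112.0.0 - 189.115.255.255) -> ACCESS2
  189.113.0.0/18 (189.113.0.0 - 189.113.63.255) -> DIST1
More-specific entries that do NOT match:
  189.113.57.200/29 (189.113.57.200 - 189.113.57.207) does not contain 189.113.57.143
  189.113.57.192/26 (189.113.57.192 - 189.113.57.255) does not contain 189.113.57.143
  189.113.56.128/26 (189.113.56.128 - 189.113.56.191) does not contain 189.113.57.143
  189.113.48.0/23 (189.113.48.0 - 189.113.49.255) does not contain 189.113.57.143
  189.241.56.0/22 (189.241.56.0 - 189.241.59.255) does not contain 189.113.57.143
Longest matching prefix is /18 -> next hop DIST1.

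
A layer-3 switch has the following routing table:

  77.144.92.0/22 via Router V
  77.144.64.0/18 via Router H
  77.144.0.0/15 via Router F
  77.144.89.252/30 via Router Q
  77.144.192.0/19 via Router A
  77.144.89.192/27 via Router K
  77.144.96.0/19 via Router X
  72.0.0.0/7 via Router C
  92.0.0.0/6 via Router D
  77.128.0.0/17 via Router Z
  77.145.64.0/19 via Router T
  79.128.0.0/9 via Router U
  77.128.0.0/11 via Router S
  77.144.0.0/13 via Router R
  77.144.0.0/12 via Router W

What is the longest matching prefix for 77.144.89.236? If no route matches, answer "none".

Entries matching 77.144.89.236:
  77.128.0.0/11 (77.128.0.0 - 77.159.255.255)
  77.144.0.0/12 (77.144.0.0 - 77.159.255.255)
  77.144.0.0/13 (77.144.0.0 - 77.151.255.255)
  77.144.0.0/15 (77.144.0.0 - 77.145.255.255)
  77.144.64.0/18 (77.144.64.0 - 77.144.127.255)
Most specific is 77.144.64.0/18.

77.144.64.0/18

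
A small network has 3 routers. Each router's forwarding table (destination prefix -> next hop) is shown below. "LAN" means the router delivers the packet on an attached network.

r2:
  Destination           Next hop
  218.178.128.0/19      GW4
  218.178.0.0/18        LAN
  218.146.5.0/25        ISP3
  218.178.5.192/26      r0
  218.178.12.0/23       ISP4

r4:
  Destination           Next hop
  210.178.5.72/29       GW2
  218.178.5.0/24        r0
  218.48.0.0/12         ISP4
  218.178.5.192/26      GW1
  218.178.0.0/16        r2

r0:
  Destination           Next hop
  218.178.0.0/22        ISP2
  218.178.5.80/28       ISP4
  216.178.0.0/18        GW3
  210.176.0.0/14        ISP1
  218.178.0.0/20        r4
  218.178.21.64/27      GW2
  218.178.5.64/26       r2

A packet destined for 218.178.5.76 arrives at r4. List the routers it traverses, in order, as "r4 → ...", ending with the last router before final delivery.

r4 → r0 → r2

At r4: longest match for 218.178.5.76 is 218.178.5.0/24 -> r0
At r0: longest match for 218.178.5.76 is 218.178.5.64/26 -> r2
At r2: longest match for 218.178.5.76 is 218.178.0.0/18 -> LAN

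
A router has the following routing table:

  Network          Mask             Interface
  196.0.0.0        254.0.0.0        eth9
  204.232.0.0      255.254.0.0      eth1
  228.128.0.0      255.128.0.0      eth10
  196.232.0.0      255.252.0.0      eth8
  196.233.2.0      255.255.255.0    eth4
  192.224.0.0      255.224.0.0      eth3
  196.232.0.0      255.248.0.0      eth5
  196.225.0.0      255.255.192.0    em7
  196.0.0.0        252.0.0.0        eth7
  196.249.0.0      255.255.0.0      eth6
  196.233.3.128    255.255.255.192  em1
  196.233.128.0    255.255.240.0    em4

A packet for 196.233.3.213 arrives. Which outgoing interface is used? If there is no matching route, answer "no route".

eth8

Routes whose prefix contains 196.233.3.213:
  196.0.0.0/6 (196.0.0.0 - 199.255.255.255) -> eth7
  196.0.0.0/7 (196.0.0.0 - 197.255.255.255) -> eth9
  196.232.0.0/13 (196.232.0.0 - 196.239.255.255) -> eth5
  196.232.0.0/14 (196.232.0.0 - 196.235.255.255) -> eth8
More-specific entries that do NOT match:
  196.233.3.128/26 (196.233.3.128 - 196.233.3.191) does not contain 196.233.3.213
  196.233.2.0/24 (196.233.2.0 - 196.233.2.255) does not contain 196.233.3.213
  196.233.128.0/20 (196.233.128.0 - 196.233.143.255) does not contain 196.233.3.213
  196.225.0.0/18 (196.225.0.0 - 196.225.63.255) does not contain 196.233.3.213
  196.249.0.0/16 (196.249.0.0 - 196.249.255.255) does not contain 196.233.3.213
  204.232.0.0/15 (204.232.0.0 - 204.233.255.255) does not contain 196.233.3.213
Longest matching prefix is /14 -> interface eth8.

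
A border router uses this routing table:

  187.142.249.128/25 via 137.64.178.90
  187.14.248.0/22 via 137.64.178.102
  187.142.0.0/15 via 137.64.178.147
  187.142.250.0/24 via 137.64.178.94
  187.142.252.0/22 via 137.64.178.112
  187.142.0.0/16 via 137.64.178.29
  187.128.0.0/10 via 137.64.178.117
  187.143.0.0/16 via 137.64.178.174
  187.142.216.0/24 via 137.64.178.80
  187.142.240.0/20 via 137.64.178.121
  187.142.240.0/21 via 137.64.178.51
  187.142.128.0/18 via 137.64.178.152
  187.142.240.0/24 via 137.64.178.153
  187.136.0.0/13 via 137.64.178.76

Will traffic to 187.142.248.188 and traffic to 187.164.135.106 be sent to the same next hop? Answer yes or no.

no

187.142.248.188: longest match 187.142.240.0/20 -> 137.64.178.121
187.164.135.106: longest match 187.128.0.0/10 -> 137.64.178.117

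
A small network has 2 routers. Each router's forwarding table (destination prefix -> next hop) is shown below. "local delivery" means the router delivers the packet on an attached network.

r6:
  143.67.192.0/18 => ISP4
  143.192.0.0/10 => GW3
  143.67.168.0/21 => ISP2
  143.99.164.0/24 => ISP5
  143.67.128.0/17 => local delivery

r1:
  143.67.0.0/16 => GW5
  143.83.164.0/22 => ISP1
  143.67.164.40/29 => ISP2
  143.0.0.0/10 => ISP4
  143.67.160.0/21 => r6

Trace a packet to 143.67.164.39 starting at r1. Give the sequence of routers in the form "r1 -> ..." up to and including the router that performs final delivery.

At r1: longest match for 143.67.164.39 is 143.67.160.0/21 -> r6
At r6: longest match for 143.67.164.39 is 143.67.128.0/17 -> local delivery

r1 -> r6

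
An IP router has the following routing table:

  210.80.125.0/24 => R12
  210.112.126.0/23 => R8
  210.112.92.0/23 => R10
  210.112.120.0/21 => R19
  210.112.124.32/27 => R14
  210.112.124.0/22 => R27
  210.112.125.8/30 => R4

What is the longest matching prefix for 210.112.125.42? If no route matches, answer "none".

210.112.124.0/22

Entries matching 210.112.125.42:
  210.112.120.0/21 (210.112.120.0 - 210.112.127.255)
  210.112.124.0/22 (210.112.124.0 - 210.112.127.255)
Most specific is 210.112.124.0/22.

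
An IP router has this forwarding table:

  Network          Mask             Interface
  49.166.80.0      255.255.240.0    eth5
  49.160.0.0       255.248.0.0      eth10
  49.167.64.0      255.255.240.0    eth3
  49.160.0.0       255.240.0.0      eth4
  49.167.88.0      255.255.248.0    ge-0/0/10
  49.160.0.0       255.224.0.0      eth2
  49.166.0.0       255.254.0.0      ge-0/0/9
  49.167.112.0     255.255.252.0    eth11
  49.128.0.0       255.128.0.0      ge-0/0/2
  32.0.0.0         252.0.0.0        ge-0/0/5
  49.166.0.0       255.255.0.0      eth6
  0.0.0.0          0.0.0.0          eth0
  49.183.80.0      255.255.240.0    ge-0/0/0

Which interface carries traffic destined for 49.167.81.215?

ge-0/0/9

Routes whose prefix contains 49.167.81.215:
  0.0.0.0/0 (default, matches everything) -> eth0
  49.128.0.0/9 (49.128.0.0 - 49.255.255.255) -> ge-0/0/2
  49.160.0.0/11 (49.160.0.0 - 49.191.255.255) -> eth2
  49.160.0.0/12 (49.160.0.0 - 49.175.255.255) -> eth4
  49.160.0.0/13 (49.160.0.0 - 49.167.255.255) -> eth10
  49.166.0.0/15 (49.166.0.0 - 49.167.255.255) -> ge-0/0/9
More-specific entries that do NOT match:
  49.167.112.0/22 (49.167.112.0 - 49.167.115.255) does not contain 49.167.81.215
  49.167.88.0/21 (49.167.88.0 - 49.167.95.255) does not contain 49.167.81.215
  49.166.80.0/20 (49.166.80.0 - 49.166.95.255) does not contain 49.167.81.215
  49.167.64.0/20 (49.167.64.0 - 49.167.79.255) does not contain 49.167.81.215
  49.183.80.0/20 (49.183.80.0 - 49.183.95.255) does not contain 49.167.81.215
  49.166.0.0/16 (49.166.0.0 - 49.166.255.255) does not contain 49.167.81.215
Longest matching prefix is /15 -> interface ge-0/0/9.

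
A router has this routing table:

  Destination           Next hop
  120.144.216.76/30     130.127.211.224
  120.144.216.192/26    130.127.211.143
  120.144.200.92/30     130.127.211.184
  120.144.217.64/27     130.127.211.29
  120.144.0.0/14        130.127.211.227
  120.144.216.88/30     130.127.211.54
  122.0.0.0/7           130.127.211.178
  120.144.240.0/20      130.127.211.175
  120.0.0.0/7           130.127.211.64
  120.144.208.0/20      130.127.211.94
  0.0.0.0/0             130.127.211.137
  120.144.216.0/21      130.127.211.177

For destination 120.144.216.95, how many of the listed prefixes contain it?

5

Prefixes containing 120.144.216.95:
  0.0.0.0/0 (default, matches everything)
  120.0.0.0/7 (120.0.0.0 - 121.255.255.255)
  120.144.0.0/14 (120.144.0.0 - 120.147.255.255)
  120.144.208.0/20 (120.144.208.0 - 120.144.223.255)
  120.144.216.0/21 (120.144.216.0 - 120.144.223.255)
Total matching entries: 5.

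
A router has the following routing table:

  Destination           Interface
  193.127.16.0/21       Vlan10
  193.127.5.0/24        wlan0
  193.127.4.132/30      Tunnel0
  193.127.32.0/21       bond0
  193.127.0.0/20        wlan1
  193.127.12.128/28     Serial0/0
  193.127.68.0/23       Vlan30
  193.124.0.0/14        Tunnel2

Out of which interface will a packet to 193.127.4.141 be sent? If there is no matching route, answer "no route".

wlan1

Routes whose prefix contains 193.127.4.141:
  193.124.0.0/14 (193.124.0.0 - 193.127.255.255) -> Tunnel2
  193.127.0.0/20 (193.127.0.0 - 193.127.15.255) -> wlan1
More-specific entries that do NOT match:
  193.127.4.132/30 (193.127.4.132 - 193.127.4.135) does not contain 193.127.4.141
  193.127.12.128/28 (193.127.12.128 - 193.127.12.143) does not contain 193.127.4.141
  193.127.5.0/24 (193.127.5.0 - 193.127.5.255) does not contain 193.127.4.141
  193.127.68.0/23 (193.127.68.0 - 193.127.69.255) does not contain 193.127.4.141
  193.127.16.0/21 (193.127.16.0 - 193.127.23.255) does not contain 193.127.4.141
  193.127.32.0/21 (193.127.32.0 - 193.127.39.255) does not contain 193.127.4.141
Longest matching prefix is /20 -> interface wlan1.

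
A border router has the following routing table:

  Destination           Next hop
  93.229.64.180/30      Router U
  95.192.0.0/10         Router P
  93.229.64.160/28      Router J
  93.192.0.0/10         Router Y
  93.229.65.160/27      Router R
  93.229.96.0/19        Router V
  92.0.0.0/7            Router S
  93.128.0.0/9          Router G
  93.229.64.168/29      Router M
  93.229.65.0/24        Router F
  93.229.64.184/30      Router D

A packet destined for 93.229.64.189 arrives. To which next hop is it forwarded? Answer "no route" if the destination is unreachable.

Routes whose prefix contains 93.229.64.189:
  92.0.0.0/7 (92.0.0.0 - 93.255.255.255) -> Router S
  93.128.0.0/9 (93.128.0.0 - 93.255.255.255) -> Router G
  93.192.0.0/10 (93.192.0.0 - 93.255.255.255) -> Router Y
More-specific entries that do NOT match:
  93.229.64.180/30 (93.229.64.180 - 93.229.64.183) does not contain 93.229.64.189
  93.229.64.184/30 (93.229.64.184 - 93.229.64.187) does not contain 93.229.64.189
  93.229.64.168/29 (93.229.64.168 - 93.229.64.175) does not contain 93.229.64.189
  93.229.64.160/28 (93.229.64.160 - 93.229.64.175) does not contain 93.229.64.189
  93.229.65.160/27 (93.229.65.160 - 93.229.65.191) does not contain 93.229.64.189
  93.229.65.0/24 (93.229.65.0 - 93.229.65.255) does not contain 93.229.64.189
  93.229.96.0/19 (93.229.96.0 - 93.229.127.255) does not contain 93.229.64.189
Longest matching prefix is /10 -> next hop Router Y.

Router Y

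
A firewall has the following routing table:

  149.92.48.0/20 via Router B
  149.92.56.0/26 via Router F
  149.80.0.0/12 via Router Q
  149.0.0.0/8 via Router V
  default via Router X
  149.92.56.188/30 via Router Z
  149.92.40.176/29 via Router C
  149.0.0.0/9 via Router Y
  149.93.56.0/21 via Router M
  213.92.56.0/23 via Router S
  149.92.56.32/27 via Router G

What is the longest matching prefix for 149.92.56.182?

149.92.48.0/20

Entries matching 149.92.56.182:
  0.0.0.0/0 (default, matches everything)
  149.0.0.0/8 (149.0.0.0 - 149.255.255.255)
  149.0.0.0/9 (149.0.0.0 - 149.127.255.255)
  149.80.0.0/12 (149.80.0.0 - 149.95.255.255)
  149.92.48.0/20 (149.92.48.0 - 149.92.63.255)
Most specific is 149.92.48.0/20.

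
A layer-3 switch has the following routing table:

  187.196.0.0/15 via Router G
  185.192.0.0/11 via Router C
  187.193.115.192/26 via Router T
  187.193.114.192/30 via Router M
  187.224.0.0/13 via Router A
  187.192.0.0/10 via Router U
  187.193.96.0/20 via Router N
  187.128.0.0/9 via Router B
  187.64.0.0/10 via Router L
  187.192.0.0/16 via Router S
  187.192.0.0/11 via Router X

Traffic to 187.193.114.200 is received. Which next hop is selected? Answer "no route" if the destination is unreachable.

Router X

Routes whose prefix contains 187.193.114.200:
  187.128.0.0/9 (187.128.0.0 - 187.255.255.255) -> Router B
  187.192.0.0/10 (187.192.0.0 - 187.255.255.255) -> Router U
  187.192.0.0/11 (187.192.0.0 - 187.223.255.255) -> Router X
More-specific entries that do NOT match:
  187.193.114.192/30 (187.193.114.192 - 187.193.114.195) does not contain 187.193.114.200
  187.193.115.192/26 (187.193.115.192 - 187.193.115.255) does not contain 187.193.114.200
  187.193.96.0/20 (187.193.96.0 - 187.193.111.255) does not contain 187.193.114.200
  187.192.0.0/16 (187.192.0.0 - 187.192.255.255) does not contain 187.193.114.200
  187.196.0.0/15 (187.196.0.0 - 187.197.255.255) does not contain 187.193.114.200
  187.224.0.0/13 (187.224.0.0 - 187.231.255.255) does not contain 187.193.114.200
Longest matching prefix is /11 -> next hop Router X.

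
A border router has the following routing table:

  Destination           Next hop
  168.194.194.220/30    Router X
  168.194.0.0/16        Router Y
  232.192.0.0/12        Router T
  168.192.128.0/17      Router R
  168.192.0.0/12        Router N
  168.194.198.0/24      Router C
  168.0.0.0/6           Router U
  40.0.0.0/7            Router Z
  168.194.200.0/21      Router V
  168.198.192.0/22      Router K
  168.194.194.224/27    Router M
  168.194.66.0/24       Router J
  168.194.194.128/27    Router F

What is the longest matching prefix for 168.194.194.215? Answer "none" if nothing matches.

168.194.0.0/16

Entries matching 168.194.194.215:
  168.0.0.0/6 (168.0.0.0 - 171.255.255.255)
  168.192.0.0/12 (168.192.0.0 - 168.207.255.255)
  168.194.0.0/16 (168.194.0.0 - 168.194.255.255)
Most specific is 168.194.0.0/16.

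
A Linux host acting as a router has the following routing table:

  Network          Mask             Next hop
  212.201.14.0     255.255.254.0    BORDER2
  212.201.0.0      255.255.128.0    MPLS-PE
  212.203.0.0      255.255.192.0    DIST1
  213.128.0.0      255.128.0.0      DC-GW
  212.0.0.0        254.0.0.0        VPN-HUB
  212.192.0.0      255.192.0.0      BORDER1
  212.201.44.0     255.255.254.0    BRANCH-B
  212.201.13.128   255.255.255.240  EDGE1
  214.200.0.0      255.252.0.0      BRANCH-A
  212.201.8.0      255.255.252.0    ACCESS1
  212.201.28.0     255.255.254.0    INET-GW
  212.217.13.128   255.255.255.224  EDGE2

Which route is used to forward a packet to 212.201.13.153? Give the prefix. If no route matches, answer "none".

212.201.0.0/17

Entries matching 212.201.13.153:
  212.0.0.0/7 (212.0.0.0 - 213.255.255.255)
  212.192.0.0/10 (212.192.0.0 - 212.255.255.255)
  212.201.0.0/17 (212.201.0.0 - 212.201.127.255)
Most specific is 212.201.0.0/17.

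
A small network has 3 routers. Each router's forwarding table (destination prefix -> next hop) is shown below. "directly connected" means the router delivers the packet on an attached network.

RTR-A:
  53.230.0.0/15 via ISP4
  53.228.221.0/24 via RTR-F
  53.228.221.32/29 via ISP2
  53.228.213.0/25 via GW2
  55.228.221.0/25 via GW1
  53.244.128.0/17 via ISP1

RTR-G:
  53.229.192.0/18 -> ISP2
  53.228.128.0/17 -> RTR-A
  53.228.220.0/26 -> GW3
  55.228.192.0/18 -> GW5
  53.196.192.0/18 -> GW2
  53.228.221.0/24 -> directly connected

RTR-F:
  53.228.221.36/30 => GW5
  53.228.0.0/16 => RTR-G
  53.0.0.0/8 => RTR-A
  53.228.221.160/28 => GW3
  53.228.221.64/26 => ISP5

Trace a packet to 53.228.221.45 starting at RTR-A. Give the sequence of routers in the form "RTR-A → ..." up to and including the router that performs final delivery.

RTR-A → RTR-F → RTR-G

At RTR-A: longest match for 53.228.221.45 is 53.228.221.0/24 -> RTR-F
At RTR-F: longest match for 53.228.221.45 is 53.228.0.0/16 -> RTR-G
At RTR-G: longest match for 53.228.221.45 is 53.228.221.0/24 -> directly connected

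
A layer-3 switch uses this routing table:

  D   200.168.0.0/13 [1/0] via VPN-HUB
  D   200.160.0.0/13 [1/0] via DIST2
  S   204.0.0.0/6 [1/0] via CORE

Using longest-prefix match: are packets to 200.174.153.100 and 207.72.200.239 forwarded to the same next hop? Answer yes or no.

no

200.174.153.100: longest match 200.168.0.0/13 -> VPN-HUB
207.72.200.239: longest match 204.0.0.0/6 -> CORE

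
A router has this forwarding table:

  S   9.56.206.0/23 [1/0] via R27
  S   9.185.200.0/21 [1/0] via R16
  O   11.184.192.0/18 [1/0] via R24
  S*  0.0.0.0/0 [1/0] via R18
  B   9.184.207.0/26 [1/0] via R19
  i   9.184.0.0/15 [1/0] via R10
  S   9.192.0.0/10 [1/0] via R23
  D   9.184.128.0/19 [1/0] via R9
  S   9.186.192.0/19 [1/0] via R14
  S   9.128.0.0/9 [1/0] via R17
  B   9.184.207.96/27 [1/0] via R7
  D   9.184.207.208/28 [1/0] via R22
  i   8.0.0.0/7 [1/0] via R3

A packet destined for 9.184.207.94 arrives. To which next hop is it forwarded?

Routes whose prefix contains 9.184.207.94:
  0.0.0.0/0 (default, matches everything) -> R18
  8.0.0.0/7 (8.0.0.0 - 9.255.255.255) -> R3
  9.128.0.0/9 (9.128.0.0 - 9.255.255.255) -> R17
  9.184.0.0/15 (9.184.0.0 - 9.185.255.255) -> R10
More-specific entries that do NOT match:
  9.184.207.208/28 (9.184.207.208 - 9.184.207.223) does not contain 9.184.207.94
  9.184.207.96/27 (9.184.207.96 - 9.184.207.127) does not contain 9.184.207.94
  9.184.207.0/26 (9.184.207.0 - 9.184.207.63) does not contain 9.184.207.94
  9.56.206.0/23 (9.56.206.0 - 9.56.207.255) does not contain 9.184.207.94
  9.185.200.0/21 (9.185.200.0 - 9.185.207.255) does not contain 9.184.207.94
  9.184.128.0/19 (9.184.128.0 - 9.184.159.255) does not contain 9.184.207.94
  9.186.192.0/19 (9.186.192.0 - 9.186.223.255) does not contain 9.184.207.94
  11.184.192.0/18 (11.184.192.0 - 11.184.255.255) does not contain 9.184.207.94
Longest matching prefix is /15 -> next hop R10.

R10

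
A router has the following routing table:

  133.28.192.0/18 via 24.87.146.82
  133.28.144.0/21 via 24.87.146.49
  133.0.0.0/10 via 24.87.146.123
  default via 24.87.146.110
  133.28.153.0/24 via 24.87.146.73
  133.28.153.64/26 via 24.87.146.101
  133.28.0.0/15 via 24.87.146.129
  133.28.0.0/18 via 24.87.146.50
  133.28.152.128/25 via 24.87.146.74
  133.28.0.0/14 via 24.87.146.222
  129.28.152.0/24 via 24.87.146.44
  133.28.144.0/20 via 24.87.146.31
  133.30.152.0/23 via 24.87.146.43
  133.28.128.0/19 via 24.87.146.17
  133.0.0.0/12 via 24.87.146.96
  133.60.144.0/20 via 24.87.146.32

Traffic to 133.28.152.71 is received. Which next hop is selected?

Routes whose prefix contains 133.28.152.71:
  0.0.0.0/0 (default, matches everything) -> 24.87.146.110
  133.0.0.0/10 (133.0.0.0 - 133.63.255.255) -> 24.87.146.123
  133.28.0.0/14 (133.28.0.0 - 133.31.255.255) -> 24.87.146.222
  133.28.0.0/15 (133.28.0.0 - 133.29.255.255) -> 24.87.146.129
  133.28.128.0/19 (133.28.128.0 - 133.28.159.255) -> 24.87.146.17
  133.28.144.0/20 (133.28.144.0 - 133.28.159.255) -> 24.87.146.31
More-specific entries that do NOT match:
  133.28.153.64/26 (133.28.153.64 - 133.28.153.127) does not contain 133.28.152.71
  133.28.152.128/25 (133.28.152.128 - 133.28.152.255) does not contain 133.28.152.71
  133.28.153.0/24 (133.28.153.0 - 133.28.153.255) does not contain 133.28.152.71
  129.28.152.0/24 (129.28.152.0 - 129.28.152.255) does not contain 133.28.152.71
  133.30.152.0/23 (133.30.152.0 - 133.30.153.255) does not contain 133.28.152.71
  133.28.144.0/21 (133.28.144.0 - 133.28.151.255) does not contain 133.28.152.71
Longest matching prefix is /20 -> next hop 24.87.146.31.

24.87.146.31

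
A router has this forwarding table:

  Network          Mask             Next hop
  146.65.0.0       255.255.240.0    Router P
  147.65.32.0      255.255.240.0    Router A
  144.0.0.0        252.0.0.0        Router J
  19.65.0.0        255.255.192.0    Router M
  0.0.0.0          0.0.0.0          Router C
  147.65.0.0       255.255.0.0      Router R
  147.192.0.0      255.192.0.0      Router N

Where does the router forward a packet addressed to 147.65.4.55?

Router R

Routes whose prefix contains 147.65.4.55:
  0.0.0.0/0 (default, matches everything) -> Router C
  144.0.0.0/6 (144.0.0.0 - 147.255.255.255) -> Router J
  147.65.0.0/16 (147.65.0.0 - 147.65.255.255) -> Router R
More-specific entries that do NOT match:
  146.65.0.0/20 (146.65.0.0 - 146.65.15.255) does not contain 147.65.4.55
  147.65.32.0/20 (147.65.32.0 - 147.65.47.255) does not contain 147.65.4.55
  19.65.0.0/18 (19.65.0.0 - 19.65.63.255) does not contain 147.65.4.55
Longest matching prefix is /16 -> next hop Router R.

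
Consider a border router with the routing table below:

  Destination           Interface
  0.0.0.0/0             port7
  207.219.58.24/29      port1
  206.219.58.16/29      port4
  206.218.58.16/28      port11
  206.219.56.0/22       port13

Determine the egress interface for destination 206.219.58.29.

Routes whose prefix contains 206.219.58.29:
  0.0.0.0/0 (default, matches everything) -> port7
  206.219.56.0/22 (206.219.56.0 - 206.219.59.255) -> port13
More-specific entries that do NOT match:
  207.219.58.24/29 (207.219.58.24 - 207.219.58.31) does not contain 206.219.58.29
  206.219.58.16/29 (206.219.58.16 - 206.219.58.23) does not contain 206.219.58.29
  206.218.58.16/28 (206.218.58.16 - 206.218.58.31) does not contain 206.219.58.29
Longest matching prefix is /22 -> interface port13.

port13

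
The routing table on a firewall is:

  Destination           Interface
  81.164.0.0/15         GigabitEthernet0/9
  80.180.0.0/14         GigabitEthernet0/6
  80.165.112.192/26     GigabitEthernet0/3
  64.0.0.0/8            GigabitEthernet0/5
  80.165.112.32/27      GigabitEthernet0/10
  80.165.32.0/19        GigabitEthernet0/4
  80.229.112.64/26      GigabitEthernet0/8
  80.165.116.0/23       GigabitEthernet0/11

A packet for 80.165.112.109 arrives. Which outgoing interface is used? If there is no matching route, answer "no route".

No entry's prefix contains 80.165.112.109; there is no default route.

no route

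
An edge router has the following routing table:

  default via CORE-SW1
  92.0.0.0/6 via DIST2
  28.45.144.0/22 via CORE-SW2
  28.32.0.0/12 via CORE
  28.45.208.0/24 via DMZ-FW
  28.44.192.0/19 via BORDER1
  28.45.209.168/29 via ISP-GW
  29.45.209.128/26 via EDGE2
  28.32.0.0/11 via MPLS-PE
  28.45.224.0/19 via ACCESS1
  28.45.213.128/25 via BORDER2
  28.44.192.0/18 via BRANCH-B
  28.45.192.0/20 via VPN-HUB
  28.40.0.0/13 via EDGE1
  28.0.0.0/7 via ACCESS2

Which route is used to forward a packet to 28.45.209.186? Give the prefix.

Entries matching 28.45.209.186:
  0.0.0.0/0 (default, matches everything)
  28.0.0.0/7 (28.0.0.0 - 29.255.255.255)
  28.32.0.0/11 (28.32.0.0 - 28.63.255.255)
  28.32.0.0/12 (28.32.0.0 - 28.47.255.255)
  28.40.0.0/13 (28.40.0.0 - 28.47.255.255)
Most specific is 28.40.0.0/13.

28.40.0.0/13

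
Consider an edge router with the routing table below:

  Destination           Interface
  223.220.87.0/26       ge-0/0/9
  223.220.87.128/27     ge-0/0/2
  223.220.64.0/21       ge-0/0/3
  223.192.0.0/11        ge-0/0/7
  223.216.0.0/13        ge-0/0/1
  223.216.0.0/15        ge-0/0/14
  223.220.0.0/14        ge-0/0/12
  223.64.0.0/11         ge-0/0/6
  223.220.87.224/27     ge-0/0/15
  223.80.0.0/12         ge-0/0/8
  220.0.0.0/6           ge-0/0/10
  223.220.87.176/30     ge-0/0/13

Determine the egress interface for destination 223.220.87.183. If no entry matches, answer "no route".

Routes whose prefix contains 223.220.87.183:
  220.0.0.0/6 (220.0.0.0 - 223.255.255.255) -> ge-0/0/10
  223.192.0.0/11 (223.192.0.0 - 223.223.255.255) -> ge-0/0/7
  223.216.0.0/13 (223.216.0.0 - 223.223.255.255) -> ge-0/0/1
  223.220.0.0/14 (223.220.0.0 - 223.223.255.255) -> ge-0/0/12
More-specific entries that do NOT match:
  223.220.87.176/30 (223.220.87.176 - 223.220.87.179) does not contain 223.220.87.183
  223.220.87.128/27 (223.220.87.128 - 223.220.87.159) does not contain 223.220.87.183
  223.220.87.224/27 (223.220.87.224 - 223.220.87.255) does not contain 223.220.87.183
  223.220.87.0/26 (223.220.87.0 - 223.220.87.63) does not contain 223.220.87.183
  223.220.64.0/21 (223.220.64.0 - 223.220.71.255) does not contain 223.220.87.183
  223.216.0.0/15 (223.216.0.0 - 223.217.255.255) does not contain 223.220.87.183
Longest matching prefix is /14 -> interface ge-0/0/12.

ge-0/0/12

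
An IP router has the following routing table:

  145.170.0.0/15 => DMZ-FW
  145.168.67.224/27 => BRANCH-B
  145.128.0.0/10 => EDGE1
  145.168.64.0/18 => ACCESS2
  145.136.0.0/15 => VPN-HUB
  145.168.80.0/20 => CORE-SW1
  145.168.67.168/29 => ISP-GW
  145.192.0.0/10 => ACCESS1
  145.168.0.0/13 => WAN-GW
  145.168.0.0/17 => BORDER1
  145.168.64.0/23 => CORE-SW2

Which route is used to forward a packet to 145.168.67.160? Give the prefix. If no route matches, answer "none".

Entries matching 145.168.67.160:
  145.128.0.0/10 (145.128.0.0 - 145.191.255.255)
  145.168.0.0/13 (145.168.0.0 - 145.175.255.255)
  145.168.0.0/17 (145.168.0.0 - 145.168.127.255)
  145.168.64.0/18 (145.168.64.0 - 145.168.127.255)
Most specific is 145.168.64.0/18.

145.168.64.0/18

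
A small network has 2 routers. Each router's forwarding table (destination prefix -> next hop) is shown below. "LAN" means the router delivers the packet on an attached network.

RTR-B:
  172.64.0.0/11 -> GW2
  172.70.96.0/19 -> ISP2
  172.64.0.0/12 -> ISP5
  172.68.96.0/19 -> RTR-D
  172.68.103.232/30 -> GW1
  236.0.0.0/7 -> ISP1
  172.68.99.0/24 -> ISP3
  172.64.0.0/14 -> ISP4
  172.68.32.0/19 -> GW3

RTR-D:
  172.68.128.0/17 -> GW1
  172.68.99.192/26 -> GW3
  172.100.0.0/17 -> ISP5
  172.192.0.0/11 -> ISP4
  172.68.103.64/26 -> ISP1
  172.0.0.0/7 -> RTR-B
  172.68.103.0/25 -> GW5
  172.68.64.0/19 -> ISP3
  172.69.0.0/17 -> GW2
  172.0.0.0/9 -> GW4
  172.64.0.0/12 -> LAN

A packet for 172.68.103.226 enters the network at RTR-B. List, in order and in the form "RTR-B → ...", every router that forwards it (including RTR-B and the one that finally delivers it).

At RTR-B: longest match for 172.68.103.226 is 172.68.96.0/19 -> RTR-D
At RTR-D: longest match for 172.68.103.226 is 172.64.0.0/12 -> LAN

RTR-B → RTR-D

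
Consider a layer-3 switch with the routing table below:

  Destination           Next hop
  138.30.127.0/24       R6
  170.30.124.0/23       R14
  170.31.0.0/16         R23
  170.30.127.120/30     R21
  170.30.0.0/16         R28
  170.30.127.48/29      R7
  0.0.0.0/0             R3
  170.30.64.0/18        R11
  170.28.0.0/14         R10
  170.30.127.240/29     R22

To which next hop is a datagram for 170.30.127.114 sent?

R11

Routes whose prefix contains 170.30.127.114:
  0.0.0.0/0 (default, matches everything) -> R3
  170.28.0.0/14 (170.28.0.0 - 170.31.255.255) -> R10
  170.30.0.0/16 (170.30.0.0 - 170.30.255.255) -> R28
  170.30.64.0/18 (170.30.64.0 - 170.30.127.255) -> R11
More-specific entries that do NOT match:
  170.30.127.120/30 (170.30.127.120 - 170.30.127.123) does not contain 170.30.127.114
  170.30.127.48/29 (170.30.127.48 - 170.30.127.55) does not contain 170.30.127.114
  170.30.127.240/29 (170.30.127.240 - 170.30.127.247) does not contain 170.30.127.114
  138.30.127.0/24 (138.30.127.0 - 138.30.127.255) does not contain 170.30.127.114
  170.30.124.0/23 (170.30.124.0 - 170.30.125.255) does not contain 170.30.127.114
Longest matching prefix is /18 -> next hop R11.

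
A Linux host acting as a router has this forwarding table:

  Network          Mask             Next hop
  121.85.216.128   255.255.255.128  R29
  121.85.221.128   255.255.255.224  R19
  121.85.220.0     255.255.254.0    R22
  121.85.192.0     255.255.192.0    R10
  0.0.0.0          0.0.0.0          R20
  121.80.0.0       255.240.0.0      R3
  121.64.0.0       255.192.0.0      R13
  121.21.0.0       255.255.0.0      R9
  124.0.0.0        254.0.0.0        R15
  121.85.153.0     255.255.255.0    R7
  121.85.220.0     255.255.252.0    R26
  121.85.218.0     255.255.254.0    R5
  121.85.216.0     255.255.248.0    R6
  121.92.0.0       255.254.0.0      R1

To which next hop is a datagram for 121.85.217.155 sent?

Routes whose prefix contains 121.85.217.155:
  0.0.0.0/0 (default, matches everything) -> R20
  121.64.0.0/10 (121.64.0.0 - 121.127.255.255) -> R13
  121.80.0.0/12 (121.80.0.0 - 121.95.255.255) -> R3
  121.85.192.0/18 (121.85.192.0 - 121.85.255.255) -> R10
  121.85.216.0/21 (121.85.216.0 - 121.85.223.255) -> R6
More-specific entries that do NOT match:
  121.85.221.128/27 (121.85.221.128 - 121.85.221.159) does not contain 121.85.217.155
  121.85.216.128/25 (121.85.216.128 - 121.85.216.255) does not contain 121.85.217.155
  121.85.153.0/24 (121.85.153.0 - 121.85.153.255) does not contain 121.85.217.155
  121.85.220.0/23 (121.85.220.0 - 121.85.221.255) does not contain 121.85.217.155
  121.85.218.0/23 (121.85.218.0 - 121.85.219.255) does not contain 121.85.217.155
  121.85.220.0/22 (121.85.220.0 - 121.85.223.255) does not contain 121.85.217.155
Longest matching prefix is /21 -> next hop R6.

R6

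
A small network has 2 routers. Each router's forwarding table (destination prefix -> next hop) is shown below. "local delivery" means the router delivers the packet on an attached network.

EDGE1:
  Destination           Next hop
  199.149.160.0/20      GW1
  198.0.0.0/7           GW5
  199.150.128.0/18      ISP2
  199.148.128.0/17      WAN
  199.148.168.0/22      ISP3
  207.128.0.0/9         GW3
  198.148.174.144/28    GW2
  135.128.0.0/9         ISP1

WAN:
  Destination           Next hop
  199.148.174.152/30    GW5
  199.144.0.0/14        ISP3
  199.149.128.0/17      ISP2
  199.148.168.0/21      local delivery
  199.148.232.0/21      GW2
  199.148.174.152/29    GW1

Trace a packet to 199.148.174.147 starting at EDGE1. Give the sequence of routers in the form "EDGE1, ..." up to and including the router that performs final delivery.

At EDGE1: longest match for 199.148.174.147 is 199.148.128.0/17 -> WAN
At WAN: longest match for 199.148.174.147 is 199.148.168.0/21 -> local delivery

EDGE1, WAN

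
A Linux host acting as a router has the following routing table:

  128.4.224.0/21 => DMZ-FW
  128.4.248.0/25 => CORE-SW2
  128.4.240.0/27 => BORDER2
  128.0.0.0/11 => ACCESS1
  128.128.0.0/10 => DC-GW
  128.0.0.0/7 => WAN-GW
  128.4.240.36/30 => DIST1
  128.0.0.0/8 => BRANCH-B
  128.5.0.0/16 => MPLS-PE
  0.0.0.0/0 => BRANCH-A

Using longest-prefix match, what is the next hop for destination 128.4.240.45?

ACCESS1

Routes whose prefix contains 128.4.240.45:
  0.0.0.0/0 (default, matches everything) -> BRANCH-A
  128.0.0.0/7 (128.0.0.0 - 129.255.255.255) -> WAN-GW
  128.0.0.0/8 (128.0.0.0 - 128.255.255.255) -> BRANCH-B
  128.0.0.0/11 (128.0.0.0 - 128.31.255.255) -> ACCESS1
More-specific entries that do NOT match:
  128.4.240.36/30 (128.4.240.36 - 128.4.240.39) does not contain 128.4.240.45
  128.4.240.0/27 (128.4.240.0 - 128.4.240.31) does not contain 128.4.240.45
  128.4.248.0/25 (128.4.248.0 - 128.4.248.127) does not contain 128.4.240.45
  128.4.224.0/21 (128.4.224.0 - 128.4.231.255) does not contain 128.4.240.45
  128.5.0.0/16 (128.5.0.0 - 128.5.255.255) does not contain 128.4.240.45
Longest matching prefix is /11 -> next hop ACCESS1.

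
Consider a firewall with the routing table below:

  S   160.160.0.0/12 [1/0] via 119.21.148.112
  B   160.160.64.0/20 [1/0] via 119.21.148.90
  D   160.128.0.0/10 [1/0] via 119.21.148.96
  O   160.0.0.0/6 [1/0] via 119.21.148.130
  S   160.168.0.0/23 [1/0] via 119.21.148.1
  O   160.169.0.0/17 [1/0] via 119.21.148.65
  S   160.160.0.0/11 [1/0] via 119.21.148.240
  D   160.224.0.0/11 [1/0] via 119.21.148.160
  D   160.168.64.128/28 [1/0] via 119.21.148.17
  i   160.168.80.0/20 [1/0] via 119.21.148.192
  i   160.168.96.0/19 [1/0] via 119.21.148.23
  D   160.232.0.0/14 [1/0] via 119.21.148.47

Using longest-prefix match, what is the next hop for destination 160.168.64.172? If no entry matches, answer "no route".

119.21.148.112

Routes whose prefix contains 160.168.64.172:
  160.0.0.0/6 (160.0.0.0 - 163.255.255.255) -> 119.21.148.130
  160.128.0.0/10 (160.128.0.0 - 160.191.255.255) -> 119.21.148.96
  160.160.0.0/11 (160.160.0.0 - 160.191.255.255) -> 119.21.148.240
  160.160.0.0/12 (160.160.0.0 - 160.175.255.255) -> 119.21.148.112
More-specific entries that do NOT match:
  160.168.64.128/28 (160.168.64.128 - 160.168.64.143) does not contain 160.168.64.172
  160.168.0.0/23 (160.168.0.0 - 160.168.1.255) does not contain 160.168.64.172
  160.160.64.0/20 (160.160.64.0 - 160.160.79.255) does not contain 160.168.64.172
  160.168.80.0/20 (160.168.80.0 - 160.168.95.255) does not contain 160.168.64.172
  160.168.96.0/19 (160.168.96.0 - 160.168.127.255) does not contain 160.168.64.172
  160.169.0.0/17 (160.169.0.0 - 160.169.127.255) does not contain 160.168.64.172
  160.232.0.0/14 (160.232.0.0 - 160.235.255.255) does not contain 160.168.64.172
Longest matching prefix is /12 -> next hop 119.21.148.112.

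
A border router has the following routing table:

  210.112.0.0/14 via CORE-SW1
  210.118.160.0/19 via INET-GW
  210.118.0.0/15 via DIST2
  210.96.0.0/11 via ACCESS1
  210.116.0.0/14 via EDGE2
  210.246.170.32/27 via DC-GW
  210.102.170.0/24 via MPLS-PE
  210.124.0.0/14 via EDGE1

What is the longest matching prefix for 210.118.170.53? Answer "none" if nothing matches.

210.118.160.0/19

Entries matching 210.118.170.53:
  210.96.0.0/11 (210.96.0.0 - 210.127.255.255)
  210.116.0.0/14 (210.116.0.0 - 210.119.255.255)
  210.118.0.0/15 (210.118.0.0 - 210.119.255.255)
  210.118.160.0/19 (210.118.160.0 - 210.118.191.255)
Most specific is 210.118.160.0/19.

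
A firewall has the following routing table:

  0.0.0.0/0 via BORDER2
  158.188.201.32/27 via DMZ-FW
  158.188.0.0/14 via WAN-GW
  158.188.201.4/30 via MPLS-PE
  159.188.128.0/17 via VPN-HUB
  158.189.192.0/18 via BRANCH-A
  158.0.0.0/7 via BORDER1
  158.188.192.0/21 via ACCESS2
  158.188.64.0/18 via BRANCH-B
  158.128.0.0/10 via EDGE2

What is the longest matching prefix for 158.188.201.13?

158.188.0.0/14

Entries matching 158.188.201.13:
  0.0.0.0/0 (default, matches everything)
  158.0.0.0/7 (158.0.0.0 - 159.255.255.255)
  158.128.0.0/10 (158.128.0.0 - 158.191.255.255)
  158.188.0.0/14 (158.188.0.0 - 158.191.255.255)
Most specific is 158.188.0.0/14.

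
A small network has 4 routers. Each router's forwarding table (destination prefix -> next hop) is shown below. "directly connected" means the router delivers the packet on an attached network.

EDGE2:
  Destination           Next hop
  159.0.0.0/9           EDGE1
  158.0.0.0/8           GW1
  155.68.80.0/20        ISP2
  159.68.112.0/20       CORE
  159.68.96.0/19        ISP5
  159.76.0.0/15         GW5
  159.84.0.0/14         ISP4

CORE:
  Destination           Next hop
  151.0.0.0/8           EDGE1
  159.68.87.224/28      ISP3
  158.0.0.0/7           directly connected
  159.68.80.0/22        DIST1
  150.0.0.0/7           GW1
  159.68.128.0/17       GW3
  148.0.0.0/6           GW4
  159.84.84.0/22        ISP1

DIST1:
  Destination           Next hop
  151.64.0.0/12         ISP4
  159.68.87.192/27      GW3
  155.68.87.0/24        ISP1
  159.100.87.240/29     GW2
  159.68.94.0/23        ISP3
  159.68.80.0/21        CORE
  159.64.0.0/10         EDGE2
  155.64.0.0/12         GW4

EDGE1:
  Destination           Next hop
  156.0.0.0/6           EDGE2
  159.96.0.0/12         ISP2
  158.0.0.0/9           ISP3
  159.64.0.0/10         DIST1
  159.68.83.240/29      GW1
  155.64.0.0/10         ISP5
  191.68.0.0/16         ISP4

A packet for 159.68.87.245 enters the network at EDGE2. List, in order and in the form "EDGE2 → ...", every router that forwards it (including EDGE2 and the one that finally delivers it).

EDGE2 → EDGE1 → DIST1 → CORE

At EDGE2: longest match for 159.68.87.245 is 159.0.0.0/9 -> EDGE1
At EDGE1: longest match for 159.68.87.245 is 159.64.0.0/10 -> DIST1
At DIST1: longest match for 159.68.87.245 is 159.68.80.0/21 -> CORE
At CORE: longest match for 159.68.87.245 is 158.0.0.0/7 -> directly connected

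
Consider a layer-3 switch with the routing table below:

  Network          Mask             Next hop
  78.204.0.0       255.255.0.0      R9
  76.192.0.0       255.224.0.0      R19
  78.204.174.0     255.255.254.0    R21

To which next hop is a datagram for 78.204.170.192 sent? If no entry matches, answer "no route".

Routes whose prefix contains 78.204.170.192:
  78.204.0.0/16 (78.204.0.0 - 78.204.255.255) -> R9
More-specific entries that do NOT match:
  78.204.174.0/23 (78.204.174.0 - 78.204.175.255) does not contain 78.204.170.192
Longest matching prefix is /16 -> next hop R9.

R9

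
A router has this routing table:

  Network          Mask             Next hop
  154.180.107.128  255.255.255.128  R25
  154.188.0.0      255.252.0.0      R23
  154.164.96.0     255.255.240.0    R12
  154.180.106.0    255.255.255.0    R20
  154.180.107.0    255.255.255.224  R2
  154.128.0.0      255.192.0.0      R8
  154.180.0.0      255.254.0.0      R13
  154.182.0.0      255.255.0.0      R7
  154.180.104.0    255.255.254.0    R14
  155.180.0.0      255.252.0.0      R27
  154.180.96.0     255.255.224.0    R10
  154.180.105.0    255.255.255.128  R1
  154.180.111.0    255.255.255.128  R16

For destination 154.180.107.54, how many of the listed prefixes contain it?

Prefixes containing 154.180.107.54:
  154.128.0.0/10 (154.128.0.0 - 154.191.255.255)
  154.180.0.0/15 (154.180.0.0 - 154.181.255.255)
  154.180.96.0/19 (154.180.96.0 - 154.180.127.255)
Total matching entries: 3.

3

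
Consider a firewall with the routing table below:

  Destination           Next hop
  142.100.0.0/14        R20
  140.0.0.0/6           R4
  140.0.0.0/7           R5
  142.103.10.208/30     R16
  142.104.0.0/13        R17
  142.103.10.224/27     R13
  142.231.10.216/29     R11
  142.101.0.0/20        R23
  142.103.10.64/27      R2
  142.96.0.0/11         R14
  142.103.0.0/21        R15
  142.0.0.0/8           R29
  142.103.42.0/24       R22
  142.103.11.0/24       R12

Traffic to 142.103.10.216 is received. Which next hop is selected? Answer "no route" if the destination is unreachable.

Routes whose prefix contains 142.103.10.216:
  140.0.0.0/6 (140.0.0.0 - 143.255.255.255) -> R4
  142.0.0.0/8 (142.0.0.0 - 142.255.255.255) -> R29
  142.96.0.0/11 (142.96.0.0 - 142.127.255.255) -> R14
  142.100.0.0/14 (142.100.0.0 - 142.103.255.255) -> R20
More-specific entries that do NOT match:
  142.103.10.208/30 (142.103.10.208 - 142.103.10.211) does not contain 142.103.10.216
  142.231.10.216/29 (142.231.10.216 - 142.231.10.223) does not contain 142.103.10.216
  142.103.10.224/27 (142.103.10.224 - 142.103.10.255) does not contain 142.103.10.216
  142.103.10.64/27 (142.103.10.64 - 142.103.10.95) does not contain 142.103.10.216
  142.103.42.0/24 (142.103.42.0 - 142.103.42.255) does not contain 142.103.10.216
  142.103.11.0/24 (142.103.11.0 - 142.103.11.255) does not contain 142.103.10.216
  142.103.0.0/21 (142.103.0.0 - 142.103.7.255) does not contain 142.103.10.216
  142.101.0.0/20 (142.101.0.0 - 142.101.15.255) does not contain 142.103.10.216
Longest matching prefix is /14 -> next hop R20.

R20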